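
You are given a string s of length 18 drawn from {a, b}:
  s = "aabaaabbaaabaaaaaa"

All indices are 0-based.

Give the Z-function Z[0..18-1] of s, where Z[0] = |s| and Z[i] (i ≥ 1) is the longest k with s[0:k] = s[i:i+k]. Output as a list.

[18, 1, 0, 2, 3, 1, 0, 0, 2, 6, 1, 0, 2, 2, 2, 2, 2, 1]

Z[0]=18
i=1: fresh scan; Z[1]=1 grow→box=[1,2)
i=2: fresh scan; Z[2]=0
i=3: fresh scan; Z[3]=2 grow→box=[3,5)
i=4: min(r-i=1, Z[1]=1)=1; Z[4]=3 grow→box=[4,7)
i=5: min(r-i=2, Z[1]=1)=1; Z[5]=1
i=6: min(r-i=1, Z[2]=0)=0; Z[6]=0
i=7: fresh scan; Z[7]=0
i=8: fresh scan; Z[8]=2 grow→box=[8,10)
i=9: min(r-i=1, Z[1]=1)=1; Z[9]=6 grow→box=[9,15)
i=10: min(r-i=5, Z[1]=1)=1; Z[10]=1
i=11: min(r-i=4, Z[2]=0)=0; Z[11]=0
i=12: min(r-i=3, Z[3]=2)=2; Z[12]=2
i=13: min(r-i=2, Z[4]=3)=2; Z[13]=2
i=14: min(r-i=1, Z[5]=1)=1; Z[14]=2 grow→box=[14,16)
i=15: min(r-i=1, Z[1]=1)=1; Z[15]=2 grow→box=[15,17)
i=16: min(r-i=1, Z[1]=1)=1; Z[16]=2 grow→box=[16,18)
i=17: min(r-i=1, Z[1]=1)=1; Z[17]=1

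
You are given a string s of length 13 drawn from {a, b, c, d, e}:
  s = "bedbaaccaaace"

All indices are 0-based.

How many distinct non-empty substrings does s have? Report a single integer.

rank→(start, suffix):
  0 → (8, 'aaace')
  1 → (4, 'aaccaaace')
  2 → (9, 'aace')
  3 → (5, 'accaaace')
  4 → (10, 'ace')
  5 → (3, 'baaccaaace')
  6 → (0, 'bedbaaccaaace')
  7 → (7, 'caaace')
  8 → (6, 'ccaaace')
  9 → (11, 'ce')
  10 → (2, 'dbaaccaaace')
  11 → (12, 'e')
  12 → (1, 'edbaaccaaace')

SA = [8, 4, 9, 5, 10, 3, 0, 7, 6, 11, 2, 12, 1]
rank  pair      lcp
   1  s[8:],s[4:]  2  'aa'
   2  s[4:],s[9:]  3  'aac'
   3  s[9:],s[5:]  1  'a'
   4  s[5:],s[10:]  2  'ac'
   5  s[10:],s[3:]  0  ''
   6  s[3:],s[0:]  1  'b'
   7  s[0:],s[7:]  0  ''
   8  s[7:],s[6:]  1  'c'
   9  s[6:],s[11:]  1  'c'
  10  s[11:],s[2:]  0  ''
  11  s[2:],s[12:]  0  ''
  12  s[12:],s[1:]  1  'e'

n(n+1)/2 = 13·14/2 = 91
Σ LCP = 0 + 2 + 3 + 1 + 2 + 0 + 1 + 0 + 1 + 1 + 0 + 0 + 1 = 12
distinct = 91 − 12 = 79

79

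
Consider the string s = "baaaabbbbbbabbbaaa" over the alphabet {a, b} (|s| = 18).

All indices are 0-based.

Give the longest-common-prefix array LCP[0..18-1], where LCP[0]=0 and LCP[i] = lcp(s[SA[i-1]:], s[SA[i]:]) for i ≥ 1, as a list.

sorted suffixes:
  #0 SA[0]=17  'a'
  #1 SA[1]=16  'aa'
  #2 SA[2]=15  'aaa'
  #3 SA[3]=1  'aaaabbbbbbabbbaaa'
  #4 SA[4]=2  'aaabbbbbbabbbaaa'
  #5 SA[5]=3  'aabbbbbbabbbaaa'
  #6 SA[6]=11  'abbbaaa'
  #7 SA[7]=4  'abbbbbbabbbaaa'
  #8 SA[8]=14  'baaa'
  #9 SA[9]=0  'baaaabbbbbbabbbaaa'
  #10 SA[10]=10  'babbbaaa'
  #11 SA[11]=13  'bbaaa'
  #12 SA[12]=9  'bbabbbaaa'
  #13 SA[13]=12  'bbbaaa'
  #14 SA[14]=8  'bbbabbbaaa'
  #15 SA[15]=7  'bbbbabbbaaa'
  #16 SA[16]=6  'bbbbbabbbaaa'
  #17 SA[17]=5  'bbbbbbabbbaaa'

SA = [17, 16, 15, 1, 2, 3, 11, 4, 14, 0, 10, 13, 9, 12, 8, 7, 6, 5]
i: (SA[i-1],SA[i]) lcp shared
  1: (17,16) 1 'a'
  2: (16,15) 2 'aa'
  3: (15,1) 3 'aaa'
  4: (1,2) 3 'aaa'
  5: (2,3) 2 'aa'
  6: (3,11) 1 'a'
  7: (11,4) 4 'abbb'
  8: (4,14) 0 ''
  9: (14,0) 4 'baaa'
  10: (0,10) 2 'ba'
  11: (10,13) 1 'b'
  12: (13,9) 3 'bba'
  13: (9,12) 2 'bb'
  14: (12,8) 4 'bbba'
  15: (8,7) 3 'bbb'
  16: (7,6) 4 'bbbb'
  17: (6,5) 5 'bbbbb'

[0, 1, 2, 3, 3, 2, 1, 4, 0, 4, 2, 1, 3, 2, 4, 3, 4, 5]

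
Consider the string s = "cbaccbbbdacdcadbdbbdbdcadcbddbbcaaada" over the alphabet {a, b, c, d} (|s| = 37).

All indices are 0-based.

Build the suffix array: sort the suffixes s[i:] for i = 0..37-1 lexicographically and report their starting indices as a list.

[36, 32, 33, 2, 9, 34, 13, 23, 1, 5, 29, 6, 17, 30, 7, 15, 18, 20, 26, 31, 12, 22, 0, 4, 25, 3, 10, 35, 8, 28, 16, 14, 19, 11, 21, 24, 27]

rank→(start, suffix):
  0 → (36, 'a')
  1 → (32, 'aaada')
  2 → (33, 'aada')
  3 → (2, 'accbbbdacdcadbdbbdbdcadcbddbbcaaada')
  4 → (9, 'acdcadbdbbdbdcadcbddbbcaaada')
  5 → (34, 'ada')
  6 → (13, 'adbdbbdbdcadcbddbbcaaada')
  7 → (23, 'adcbddbbcaaada')
  8 → (1, 'baccbbbdacdcadbdbbdbdcadcbddbbcaaada')
  9 → (5, 'bbbdacdcadbdbbdbdcadcbddbbcaaada')
  10 → (29, 'bbcaaada')
  11 → (6, 'bbdacdcadbdbbdbdcadcbddbbcaaada')
  12 → (17, 'bbdbdcadcbddbbcaaada')
  13 → (30, 'bcaaada')
  14 → (7, 'bdacdcadbdbbdbdcadcbddbbcaaada')
  15 → (15, 'bdbbdbdcadcbddbbcaaada')
  16 → (18, 'bdbdcadcbddbbcaaada')
  17 → (20, 'bdcadcbddbbcaaada')
  18 → (26, 'bddbbcaaada')
  19 → (31, 'caaada')
  20 → (12, 'cadbdbbdbdcadcbddbbcaaada')
  21 → (22, 'cadcbddbbcaaada')
  22 → (0, 'cbaccbbbdacdcadbdbbdbdcadcbddbbcaaada')
  23 → (4, 'cbbbdacdcadbdbbdbdcadcbddbbcaaada')
  24 → (25, 'cbddbbcaaada')
  25 → (3, 'ccbbbdacdcadbdbbdbdcadcbddbbcaaada')
  26 → (10, 'cdcadbdbbdbdcadcbddbbcaaada')
  27 → (35, 'da')
  28 → (8, 'dacdcadbdbbdbdcadcbddbbcaaada')
  29 → (28, 'dbbcaaada')
  30 → (16, 'dbbdbdcadcbddbbcaaada')
  31 → (14, 'dbdbbdbdcadcbddbbcaaada')
  32 → (19, 'dbdcadcbddbbcaaada')
  33 → (11, 'dcadbdbbdbdcadcbddbbcaaada')
  34 → (21, 'dcadcbddbbcaaada')
  35 → (24, 'dcbddbbcaaada')
  36 → (27, 'ddbbcaaada')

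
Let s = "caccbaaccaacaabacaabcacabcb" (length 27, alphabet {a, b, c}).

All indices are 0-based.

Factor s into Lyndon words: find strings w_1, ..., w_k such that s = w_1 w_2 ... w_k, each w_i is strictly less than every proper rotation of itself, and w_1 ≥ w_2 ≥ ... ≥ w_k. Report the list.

["c", "accb", "aacc", "aac", "aabacaabcacabcb"]

emit factor 1: 'c' (i=0, period=1)
emit factor 2: 'accb' (i=1, period=4)
emit factor 3: 'aacc' (i=5, period=4)
emit factor 4: 'aac' (i=9, period=3)
emit factor 5: 'aabacaabcacabcb' (i=12, period=15)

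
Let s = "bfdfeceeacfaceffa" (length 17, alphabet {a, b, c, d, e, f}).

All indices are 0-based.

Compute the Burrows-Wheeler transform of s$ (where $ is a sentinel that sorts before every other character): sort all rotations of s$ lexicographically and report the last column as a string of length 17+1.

rank  rotation            last
    0  $bfdfeceeacfaceffa  a
    1  a$bfdfeceeacfaceff  f
    2  aceffa$bfdfeceeacf  f
    3  acfaceffa$bfdfecee  e
    4  bfdfeceeacfaceffa$  $
    5  ceeacfaceffa$bfdfe  e
    6  ceffa$bfdfeceeacfa  a
    7  cfaceffa$bfdfeceea  a
    8  dfeceeacfaceffa$bf  f
    9  eacfaceffa$bfdfece  e
   10  eceeacfaceffa$bfdf  f
   11  eeacfaceffa$bfdfec  c
   12  effa$bfdfeceeacfac  c
   13  fa$bfdfeceeacfacef  f
   14  faceffa$bfdfeceeac  c
   15  fdfeceeacfaceffa$b  b
   16  feceeacfaceffa$bfd  d
   17  ffa$bfdfeceeacface  e

affe$eaafefccfcbde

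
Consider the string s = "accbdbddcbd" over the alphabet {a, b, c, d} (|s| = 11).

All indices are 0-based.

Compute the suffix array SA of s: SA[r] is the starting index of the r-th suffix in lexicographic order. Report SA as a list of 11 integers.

[0, 9, 3, 5, 8, 2, 1, 10, 4, 7, 6]

sorted suffixes:
  #0 SA[0]=0  'accbdbddcbd'
  #1 SA[1]=9  'bd'
  #2 SA[2]=3  'bdbddcbd'
  #3 SA[3]=5  'bddcbd'
  #4 SA[4]=8  'cbd'
  #5 SA[5]=2  'cbdbddcbd'
  #6 SA[6]=1  'ccbdbddcbd'
  #7 SA[7]=10  'd'
  #8 SA[8]=4  'dbddcbd'
  #9 SA[9]=7  'dcbd'
  #10 SA[10]=6  'ddcbd'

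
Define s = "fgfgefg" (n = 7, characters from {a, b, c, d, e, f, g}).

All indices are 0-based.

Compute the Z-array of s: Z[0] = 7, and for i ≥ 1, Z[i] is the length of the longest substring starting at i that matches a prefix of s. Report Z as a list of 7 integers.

[7, 0, 2, 0, 0, 2, 0]

Z[0]=7
i=1: outside box; Z[1]=0
i=2: outside box; Z[2]=2 grow→box=[2,4)
i=3: min(r-i=1, Z[1]=0)=0; Z[3]=0
i=4: outside box; Z[4]=0
i=5: outside box; Z[5]=2 grow→box=[5,7)
i=6: min(r-i=1, Z[1]=0)=0; Z[6]=0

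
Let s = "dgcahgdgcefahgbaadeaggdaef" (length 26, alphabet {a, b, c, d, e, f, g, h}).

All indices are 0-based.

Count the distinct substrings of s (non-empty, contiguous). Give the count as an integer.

sorted suffixes:
  #0 SA[0]=15  'aadeaggdaef'
  #1 SA[1]=16  'adeaggdaef'
  #2 SA[2]=23  'aef'
  #3 SA[3]=19  'aggdaef'
  #4 SA[4]=11  'ahgbaadeaggdaef'
  #5 SA[5]=3  'ahgdgcefahgbaadeaggdaef'
  #6 SA[6]=14  'baadeaggdaef'
  #7 SA[7]=2  'cahgdgcefahgbaadeaggdaef'
  #8 SA[8]=8  'cefahgbaadeaggdaef'
  #9 SA[9]=22  'daef'
  #10 SA[10]=17  'deaggdaef'
  #11 SA[11]=0  'dgcahgdgcefahgbaadeaggdaef'
  #12 SA[12]=6  'dgcefahgbaadeaggdaef'
  #13 SA[13]=18  'eaggdaef'
  #14 SA[14]=24  'ef'
  #15 SA[15]=9  'efahgbaadeaggdaef'
  #16 SA[16]=25  'f'
  #17 SA[17]=10  'fahgbaadeaggdaef'
  #18 SA[18]=13  'gbaadeaggdaef'
  #19 SA[19]=1  'gcahgdgcefahgbaadeaggdaef'
  #20 SA[20]=7  'gcefahgbaadeaggdaef'
  #21 SA[21]=21  'gdaef'
  #22 SA[22]=5  'gdgcefahgbaadeaggdaef'
  #23 SA[23]=20  'ggdaef'
  #24 SA[24]=12  'hgbaadeaggdaef'
  #25 SA[25]=4  'hgdgcefahgbaadeaggdaef'

SA = [15, 16, 23, 19, 11, 3, 14, 2, 8, 22, 17, 0, 6, 18, 24, 9, 25, 10, 13, 1, 7, 21, 5, 20, 12, 4]
i: (SA[i-1],SA[i]) lcp shared
  1: (15,16) 1 'a'
  2: (16,23) 1 'a'
  3: (23,19) 1 'a'
  4: (19,11) 1 'a'
  5: (11,3) 3 'ahg'
  6: (3,14) 0 ''
  7: (14,2) 0 ''
  8: (2,8) 1 'c'
  9: (8,22) 0 ''
  10: (22,17) 1 'd'
  11: (17,0) 1 'd'
  12: (0,6) 3 'dgc'
  13: (6,18) 0 ''
  14: (18,24) 1 'e'
  15: (24,9) 2 'ef'
  16: (9,25) 0 ''
  17: (25,10) 1 'f'
  18: (10,13) 0 ''
  19: (13,1) 1 'g'
  20: (1,7) 2 'gc'
  21: (7,21) 1 'g'
  22: (21,5) 2 'gd'
  23: (5,20) 1 'g'
  24: (20,12) 0 ''
  25: (12,4) 2 'hg'

n(n+1)/2 = 26·27/2 = 351
Σ LCP = 0 + 1 + 1 + 1 + 1 + 3 + 0 + 0 + 1 + 0 + 1 + 1 + 3 + 0 + 1 + 2 + 0 + 1 + 0 + 1 + 2 + 1 + 2 + 1 + 0 + 2 = 26
distinct = 351 − 26 = 325

325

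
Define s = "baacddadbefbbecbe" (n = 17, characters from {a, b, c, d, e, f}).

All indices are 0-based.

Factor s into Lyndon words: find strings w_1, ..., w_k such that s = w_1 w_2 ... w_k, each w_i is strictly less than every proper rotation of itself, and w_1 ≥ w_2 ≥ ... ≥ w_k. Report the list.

["b", "aacddadbefbbecbe"]

emit factor 1: 'b' (i=0, period=1)
emit factor 2: 'aacddadbefbbecbe' (i=1, period=16)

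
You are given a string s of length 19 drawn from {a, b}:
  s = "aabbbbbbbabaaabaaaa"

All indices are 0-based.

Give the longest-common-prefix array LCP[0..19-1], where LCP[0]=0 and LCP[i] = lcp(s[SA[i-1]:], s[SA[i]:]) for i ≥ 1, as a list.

rank→(start, suffix):
  0 → (18, 'a')
  1 → (17, 'aa')
  2 → (16, 'aaa')
  3 → (15, 'aaaa')
  4 → (11, 'aaabaaaa')
  5 → (12, 'aabaaaa')
  6 → (0, 'aabbbbbbbabaaabaaaa')
  7 → (13, 'abaaaa')
  8 → (9, 'abaaabaaaa')
  9 → (1, 'abbbbbbbabaaabaaaa')
  10 → (14, 'baaaa')
  11 → (10, 'baaabaaaa')
  12 → (8, 'babaaabaaaa')
  13 → (7, 'bbabaaabaaaa')
  14 → (6, 'bbbabaaabaaaa')
  15 → (5, 'bbbbabaaabaaaa')
  16 → (4, 'bbbbbabaaabaaaa')
  17 → (3, 'bbbbbbabaaabaaaa')
  18 → (2, 'bbbbbbbabaaabaaaa')

SA = [18, 17, 16, 15, 11, 12, 0, 13, 9, 1, 14, 10, 8, 7, 6, 5, 4, 3, 2]
[i] adj suffixes → lcp
  [1] 18/17 → 1 ('a')
  [2] 17/16 → 2 ('aa')
  [3] 16/15 → 3 ('aaa')
  [4] 15/11 → 3 ('aaa')
  [5] 11/12 → 2 ('aa')
  [6] 12/0 → 3 ('aab')
  [7] 0/13 → 1 ('a')
  [8] 13/9 → 5 ('abaaa')
  [9] 9/1 → 2 ('ab')
  [10] 1/14 → 0 ('')
  [11] 14/10 → 4 ('baaa')
  [12] 10/8 → 2 ('ba')
  [13] 8/7 → 1 ('b')
  [14] 7/6 → 2 ('bb')
  [15] 6/5 → 3 ('bbb')
  [16] 5/4 → 4 ('bbbb')
  [17] 4/3 → 5 ('bbbbb')
  [18] 3/2 → 6 ('bbbbbb')

[0, 1, 2, 3, 3, 2, 3, 1, 5, 2, 0, 4, 2, 1, 2, 3, 4, 5, 6]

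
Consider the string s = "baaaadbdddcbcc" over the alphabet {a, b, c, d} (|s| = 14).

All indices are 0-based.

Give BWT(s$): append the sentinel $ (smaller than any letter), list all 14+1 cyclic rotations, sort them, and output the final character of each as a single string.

rank  rotation         last
    0  $baaaadbdddcbcc  c
    1  aaaadbdddcbcc$b  b
    2  aaadbdddcbcc$ba  a
    3  aadbdddcbcc$baa  a
    4  adbdddcbcc$baaa  a
    5  baaaadbdddcbcc$  $
    6  bcc$baaaadbdddc  c
    7  bdddcbcc$baaaad  d
    8  c$baaaadbdddcbc  c
    9  cbcc$baaaadbddd  d
   10  cc$baaaadbdddcb  b
   11  dbdddcbcc$baaaa  a
   12  dcbcc$baaaadbdd  d
   13  ddcbcc$baaaadbd  d
   14  dddcbcc$baaaadb  b

cbaaa$cdcdbaddb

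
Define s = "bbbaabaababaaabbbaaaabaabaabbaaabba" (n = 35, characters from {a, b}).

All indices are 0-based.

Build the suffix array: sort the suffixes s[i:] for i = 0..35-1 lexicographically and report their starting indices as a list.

rank | idx | suffix
   0 |  34 | a
   1 |  17 | aaaabaabaabbaaabba
   2 |  18 | aaabaabaabbaaabba
   3 |  29 | aaabba
   4 |  11 | aaabbbaaaabaabaabbaaabba
   5 |  19 | aabaabaabbaaabba
   6 |   3 | aabaababaaabbbaaaabaabaabbaaabba
   7 |  22 | aabaabbaaabba
   8 |   6 | aababaaabbbaaaabaabaabbaaabba
   9 |  30 | aabba
  10 |  25 | aabbaaabba
  11 |  12 | aabbbaaaabaabaabbaaabba
  12 |   9 | abaaabbbaaaabaabaabbaaabba
  13 |  20 | abaabaabbaaabba
  14 |   4 | abaababaaabbbaaaabaabaabbaaabba
  15 |  23 | abaabbaaabba
  16 |   7 | ababaaabbbaaaabaabaabbaaabba
  17 |  31 | abba
  18 |  26 | abbaaabba
  19 |  13 | abbbaaaabaabaabbaaabba
  20 |  33 | ba
  21 |  16 | baaaabaabaabbaaabba
  22 |  28 | baaabba
  23 |  10 | baaabbbaaaabaabaabbaaabba
  24 |   2 | baabaababaaabbbaaaabaabaabbaaabba
  25 |  21 | baabaabbaaabba
  26 |   5 | baababaaabbbaaaabaabaabbaaabba
  27 |  24 | baabbaaabba
  28 |   8 | babaaabbbaaaabaabaabbaaabba
  29 |  32 | bba
  30 |  15 | bbaaaabaabaabbaaabba
  31 |  27 | bbaaabba
  32 |   1 | bbaabaababaaabbbaaaabaabaabbaaabba
  33 |  14 | bbbaaaabaabaabbaaabba
  34 |   0 | bbbaabaababaaabbbaaaabaabaabbaaabba

[34, 17, 18, 29, 11, 19, 3, 22, 6, 30, 25, 12, 9, 20, 4, 23, 7, 31, 26, 13, 33, 16, 28, 10, 2, 21, 5, 24, 8, 32, 15, 27, 1, 14, 0]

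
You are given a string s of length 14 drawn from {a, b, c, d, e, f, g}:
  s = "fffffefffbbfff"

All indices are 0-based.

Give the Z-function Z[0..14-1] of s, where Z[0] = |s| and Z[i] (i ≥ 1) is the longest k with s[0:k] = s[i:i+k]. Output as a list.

[14, 4, 3, 2, 1, 0, 3, 2, 1, 0, 0, 3, 2, 1]

Z[0]=14
i=1: i≥r, start 0; Z[1]=4 scan→box=[1,5)
i=2: min(r-i=3, Z[1]=4)=3; Z[2]=3
i=3: min(r-i=2, Z[2]=3)=2; Z[3]=2
i=4: min(r-i=1, Z[3]=2)=1; Z[4]=1
i=5: i≥r, start 0; Z[5]=0
i=6: i≥r, start 0; Z[6]=3 scan→box=[6,9)
i=7: min(r-i=2, Z[1]=4)=2; Z[7]=2
i=8: min(r-i=1, Z[2]=3)=1; Z[8]=1
i=9: i≥r, start 0; Z[9]=0
i=10: i≥r, start 0; Z[10]=0
i=11: i≥r, start 0; Z[11]=3 scan→box=[11,14)
i=12: min(r-i=2, Z[1]=4)=2; Z[12]=2
i=13: min(r-i=1, Z[2]=3)=1; Z[13]=1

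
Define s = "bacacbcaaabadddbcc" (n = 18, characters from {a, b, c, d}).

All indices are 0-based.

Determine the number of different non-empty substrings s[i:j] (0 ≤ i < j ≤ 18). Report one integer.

151

sorted suffixes:
  #0 SA[0]=7  'aaabadddbcc'
  #1 SA[1]=8  'aabadddbcc'
  #2 SA[2]=9  'abadddbcc'
  #3 SA[3]=1  'acacbcaaabadddbcc'
  #4 SA[4]=3  'acbcaaabadddbcc'
  #5 SA[5]=11  'adddbcc'
  #6 SA[6]=0  'bacacbcaaabadddbcc'
  #7 SA[7]=10  'badddbcc'
  #8 SA[8]=5  'bcaaabadddbcc'
  #9 SA[9]=15  'bcc'
  #10 SA[10]=17  'c'
  #11 SA[11]=6  'caaabadddbcc'
  #12 SA[12]=2  'cacbcaaabadddbcc'
  #13 SA[13]=4  'cbcaaabadddbcc'
  #14 SA[14]=16  'cc'
  #15 SA[15]=14  'dbcc'
  #16 SA[16]=13  'ddbcc'
  #17 SA[17]=12  'dddbcc'

SA = [7, 8, 9, 1, 3, 11, 0, 10, 5, 15, 17, 6, 2, 4, 16, 14, 13, 12]
i: (SA[i-1],SA[i]) lcp shared
  1: (7,8) 2 'aa'
  2: (8,9) 1 'a'
  3: (9,1) 1 'a'
  4: (1,3) 2 'ac'
  5: (3,11) 1 'a'
  6: (11,0) 0 ''
  7: (0,10) 2 'ba'
  8: (10,5) 1 'b'
  9: (5,15) 2 'bc'
  10: (15,17) 0 ''
  11: (17,6) 1 'c'
  12: (6,2) 2 'ca'
  13: (2,4) 1 'c'
  14: (4,16) 1 'c'
  15: (16,14) 0 ''
  16: (14,13) 1 'd'
  17: (13,12) 2 'dd'

n(n+1)/2 = 18·19/2 = 171
Σ LCP = 0 + 2 + 1 + 1 + 2 + 1 + 0 + 2 + 1 + 2 + 0 + 1 + 2 + 1 + 1 + 0 + 1 + 2 = 20
distinct = 171 − 20 = 151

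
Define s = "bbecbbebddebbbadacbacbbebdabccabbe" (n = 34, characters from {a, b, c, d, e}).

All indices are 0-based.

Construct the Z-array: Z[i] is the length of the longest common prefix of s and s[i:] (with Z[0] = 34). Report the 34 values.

Z[0]=34
i=1: i≥r, start 0; Z[1]=1 grow→box=[1,2)
i=2: i≥r, start 0; Z[2]=0
i=3: i≥r, start 0; Z[3]=0
i=4: i≥r, start 0; Z[4]=3 grow→box=[4,7)
i=5: min(r-i=2, Z[1]=1)=1; Z[5]=1
i=6: min(r-i=1, Z[2]=0)=0; Z[6]=0
i=7: i≥r, start 0; Z[7]=1 grow→box=[7,8)
i=8: i≥r, start 0; Z[8]=0
i=9: i≥r, start 0; Z[9]=0
i=10: i≥r, start 0; Z[10]=0
i=11: i≥r, start 0; Z[11]=2 grow→box=[11,13)
i=12: min(r-i=1, Z[1]=1)=1; Z[12]=2 grow→box=[12,14)
i=13: min(r-i=1, Z[1]=1)=1; Z[13]=1
i=14: i≥r, start 0; Z[14]=0
i=15: i≥r, start 0; Z[15]=0
i=16: i≥r, start 0; Z[16]=0
i=17: i≥r, start 0; Z[17]=0
i=18: i≥r, start 0; Z[18]=1 grow→box=[18,19)
i=19: i≥r, start 0; Z[19]=0
i=20: i≥r, start 0; Z[20]=0
i=21: i≥r, start 0; Z[21]=3 grow→box=[21,24)
i=22: min(r-i=2, Z[1]=1)=1; Z[22]=1
i=23: min(r-i=1, Z[2]=0)=0; Z[23]=0
i=24: i≥r, start 0; Z[24]=1 grow→box=[24,25)
i=25: i≥r, start 0; Z[25]=0
i=26: i≥r, start 0; Z[26]=0
i=27: i≥r, start 0; Z[27]=1 grow→box=[27,28)
i=28: i≥r, start 0; Z[28]=0
i=29: i≥r, start 0; Z[29]=0
i=30: i≥r, start 0; Z[30]=0
i=31: i≥r, start 0; Z[31]=3 grow→box=[31,34)
i=32: min(r-i=2, Z[1]=1)=1; Z[32]=1
i=33: min(r-i=1, Z[2]=0)=0; Z[33]=0

[34, 1, 0, 0, 3, 1, 0, 1, 0, 0, 0, 2, 2, 1, 0, 0, 0, 0, 1, 0, 0, 3, 1, 0, 1, 0, 0, 1, 0, 0, 0, 3, 1, 0]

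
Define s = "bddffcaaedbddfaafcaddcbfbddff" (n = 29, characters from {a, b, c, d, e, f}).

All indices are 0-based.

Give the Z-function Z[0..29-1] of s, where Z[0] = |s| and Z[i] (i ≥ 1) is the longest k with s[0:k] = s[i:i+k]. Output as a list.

Z[0]=29
i=1: i≥r, start 0; Z[1]=0
i=2: i≥r, start 0; Z[2]=0
i=3: i≥r, start 0; Z[3]=0
i=4: i≥r, start 0; Z[4]=0
i=5: i≥r, start 0; Z[5]=0
i=6: i≥r, start 0; Z[6]=0
i=7: i≥r, start 0; Z[7]=0
i=8: i≥r, start 0; Z[8]=0
i=9: i≥r, start 0; Z[9]=0
i=10: i≥r, start 0; Z[10]=4 scan→box=[10,14)
i=11: min(r-i=3, Z[1]=0)=0; Z[11]=0
i=12: min(r-i=2, Z[2]=0)=0; Z[12]=0
i=13: min(r-i=1, Z[3]=0)=0; Z[13]=0
i=14: i≥r, start 0; Z[14]=0
i=15: i≥r, start 0; Z[15]=0
i=16: i≥r, start 0; Z[16]=0
i=17: i≥r, start 0; Z[17]=0
i=18: i≥r, start 0; Z[18]=0
i=19: i≥r, start 0; Z[19]=0
i=20: i≥r, start 0; Z[20]=0
i=21: i≥r, start 0; Z[21]=0
i=22: i≥r, start 0; Z[22]=1 scan→box=[22,23)
i=23: i≥r, start 0; Z[23]=0
i=24: i≥r, start 0; Z[24]=5 scan→box=[24,29)
i=25: min(r-i=4, Z[1]=0)=0; Z[25]=0
i=26: min(r-i=3, Z[2]=0)=0; Z[26]=0
i=27: min(r-i=2, Z[3]=0)=0; Z[27]=0
i=28: min(r-i=1, Z[4]=0)=0; Z[28]=0

[29, 0, 0, 0, 0, 0, 0, 0, 0, 0, 4, 0, 0, 0, 0, 0, 0, 0, 0, 0, 0, 0, 1, 0, 5, 0, 0, 0, 0]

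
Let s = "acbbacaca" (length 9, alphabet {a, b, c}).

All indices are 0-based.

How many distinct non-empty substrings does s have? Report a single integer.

rank | idx | suffix
   0 |   8 | a
   1 |   6 | aca
   2 |   4 | acaca
   3 |   0 | acbbacaca
   4 |   3 | bacaca
   5 |   2 | bbacaca
   6 |   7 | ca
   7 |   5 | caca
   8 |   1 | cbbacaca

SA = [8, 6, 4, 0, 3, 2, 7, 5, 1]
rank  pair      lcp
   1  s[8:],s[6:]  1  'a'
   2  s[6:],s[4:]  3  'aca'
   3  s[4:],s[0:]  2  'ac'
   4  s[0:],s[3:]  0  ''
   5  s[3:],s[2:]  1  'b'
   6  s[2:],s[7:]  0  ''
   7  s[7:],s[5:]  2  'ca'
   8  s[5:],s[1:]  1  'c'

n(n+1)/2 = 9·10/2 = 45
Σ LCP = 0 + 1 + 3 + 2 + 0 + 1 + 0 + 2 + 1 = 10
distinct = 45 − 10 = 35

35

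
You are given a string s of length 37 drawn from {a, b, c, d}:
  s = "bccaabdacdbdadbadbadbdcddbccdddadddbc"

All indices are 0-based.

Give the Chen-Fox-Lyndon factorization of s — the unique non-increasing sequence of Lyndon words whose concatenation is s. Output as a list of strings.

["bcc", "aabdacdbdadbadbadbdcddbccdddadddbc"]

emit factor 1: 'bcc' (i=0, period=3)
emit factor 2: 'aabdacdbdadbadbadbdcddbccdddadddbc' (i=3, period=34)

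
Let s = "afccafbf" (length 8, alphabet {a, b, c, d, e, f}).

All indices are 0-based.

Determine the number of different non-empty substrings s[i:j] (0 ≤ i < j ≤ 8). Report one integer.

sorted suffixes:
  #0 SA[0]=4  'afbf'
  #1 SA[1]=0  'afccafbf'
  #2 SA[2]=6  'bf'
  #3 SA[3]=3  'cafbf'
  #4 SA[4]=2  'ccafbf'
  #5 SA[5]=7  'f'
  #6 SA[6]=5  'fbf'
  #7 SA[7]=1  'fccafbf'

SA = [4, 0, 6, 3, 2, 7, 5, 1]
i: (SA[i-1],SA[i]) lcp shared
  1: (4,0) 2 'af'
  2: (0,6) 0 ''
  3: (6,3) 0 ''
  4: (3,2) 1 'c'
  5: (2,7) 0 ''
  6: (7,5) 1 'f'
  7: (5,1) 1 'f'

n(n+1)/2 = 8·9/2 = 36
Σ LCP = 0 + 2 + 0 + 0 + 1 + 0 + 1 + 1 = 5
distinct = 36 − 5 = 31

31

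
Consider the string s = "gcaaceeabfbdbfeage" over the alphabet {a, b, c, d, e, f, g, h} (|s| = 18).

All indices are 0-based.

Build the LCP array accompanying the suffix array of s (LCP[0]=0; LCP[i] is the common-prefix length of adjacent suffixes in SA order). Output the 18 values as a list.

rank | idx | suffix
   0 |   2 | aaceeabfbdbfeage
   1 |   7 | abfbdbfeage
   2 |   3 | aceeabfbdbfeage
   3 |  15 | age
   4 |  10 | bdbfeage
   5 |   8 | bfbdbfeage
   6 |  12 | bfeage
   7 |   1 | caaceeabfbdbfeage
   8 |   4 | ceeabfbdbfeage
   9 |  11 | dbfeage
  10 |  17 | e
  11 |   6 | eabfbdbfeage
  12 |  14 | eage
  13 |   5 | eeabfbdbfeage
  14 |   9 | fbdbfeage
  15 |  13 | feage
  16 |   0 | gcaaceeabfbdbfeage
  17 |  16 | ge

SA = [2, 7, 3, 15, 10, 8, 12, 1, 4, 11, 17, 6, 14, 5, 9, 13, 0, 16]
i: (SA[i-1],SA[i]) lcp shared
  1: (2,7) 1 'a'
  2: (7,3) 1 'a'
  3: (3,15) 1 'a'
  4: (15,10) 0 ''
  5: (10,8) 1 'b'
  6: (8,12) 2 'bf'
  7: (12,1) 0 ''
  8: (1,4) 1 'c'
  9: (4,11) 0 ''
  10: (11,17) 0 ''
  11: (17,6) 1 'e'
  12: (6,14) 2 'ea'
  13: (14,5) 1 'e'
  14: (5,9) 0 ''
  15: (9,13) 1 'f'
  16: (13,0) 0 ''
  17: (0,16) 1 'g'

[0, 1, 1, 1, 0, 1, 2, 0, 1, 0, 0, 1, 2, 1, 0, 1, 0, 1]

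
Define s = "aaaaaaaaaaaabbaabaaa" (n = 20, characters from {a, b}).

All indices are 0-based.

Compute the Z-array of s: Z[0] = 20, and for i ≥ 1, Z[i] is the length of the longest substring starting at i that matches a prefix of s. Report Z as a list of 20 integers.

Z[0]=20
i=1: i≥r, start 0; Z[1]=11 scan→box=[1,12)
i=2: min(r-i=10, Z[1]=11)=10; Z[2]=10
i=3: min(r-i=9, Z[2]=10)=9; Z[3]=9
i=4: min(r-i=8, Z[3]=9)=8; Z[4]=8
i=5: min(r-i=7, Z[4]=8)=7; Z[5]=7
i=6: min(r-i=6, Z[5]=7)=6; Z[6]=6
i=7: min(r-i=5, Z[6]=6)=5; Z[7]=5
i=8: min(r-i=4, Z[7]=5)=4; Z[8]=4
i=9: min(r-i=3, Z[8]=4)=3; Z[9]=3
i=10: min(r-i=2, Z[9]=3)=2; Z[10]=2
i=11: min(r-i=1, Z[10]=2)=1; Z[11]=1
i=12: i≥r, start 0; Z[12]=0
i=13: i≥r, start 0; Z[13]=0
i=14: i≥r, start 0; Z[14]=2 scan→box=[14,16)
i=15: min(r-i=1, Z[1]=11)=1; Z[15]=1
i=16: i≥r, start 0; Z[16]=0
i=17: i≥r, start 0; Z[17]=3 scan→box=[17,20)
i=18: min(r-i=2, Z[1]=11)=2; Z[18]=2
i=19: min(r-i=1, Z[2]=10)=1; Z[19]=1

[20, 11, 10, 9, 8, 7, 6, 5, 4, 3, 2, 1, 0, 0, 2, 1, 0, 3, 2, 1]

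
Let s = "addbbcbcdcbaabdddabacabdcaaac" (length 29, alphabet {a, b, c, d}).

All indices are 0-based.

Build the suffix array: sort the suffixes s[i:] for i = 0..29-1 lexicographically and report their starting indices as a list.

rank | idx | suffix
   0 |  25 | aaac
   1 |  11 | aabdddabacabdcaaac
   2 |  26 | aac
   3 |  17 | abacabdcaaac
   4 |  21 | abdcaaac
   5 |  12 | abdddabacabdcaaac
   6 |  27 | ac
   7 |  19 | acabdcaaac
   8 |   0 | addbbcbcdcbaabdddabacabdcaaac
   9 |  10 | baabdddabacabdcaaac
  10 |  18 | bacabdcaaac
  11 |   3 | bbcbcdcbaabdddabacabdcaaac
  12 |   4 | bcbcdcbaabdddabacabdcaaac
  13 |   6 | bcdcbaabdddabacabdcaaac
  14 |  22 | bdcaaac
  15 |  13 | bdddabacabdcaaac
  16 |  28 | c
  17 |  24 | caaac
  18 |  20 | cabdcaaac
  19 |   9 | cbaabdddabacabdcaaac
  20 |   5 | cbcdcbaabdddabacabdcaaac
  21 |   7 | cdcbaabdddabacabdcaaac
  22 |  16 | dabacabdcaaac
  23 |   2 | dbbcbcdcbaabdddabacabdcaaac
  24 |  23 | dcaaac
  25 |   8 | dcbaabdddabacabdcaaac
  26 |  15 | ddabacabdcaaac
  27 |   1 | ddbbcbcdcbaabdddabacabdcaaac
  28 |  14 | dddabacabdcaaac

[25, 11, 26, 17, 21, 12, 27, 19, 0, 10, 18, 3, 4, 6, 22, 13, 28, 24, 20, 9, 5, 7, 16, 2, 23, 8, 15, 1, 14]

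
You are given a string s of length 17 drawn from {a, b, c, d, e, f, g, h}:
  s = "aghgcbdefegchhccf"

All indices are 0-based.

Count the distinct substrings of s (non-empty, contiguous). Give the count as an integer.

rank→(start, suffix):
  0 → (0, 'aghgcbdefegchhccf')
  1 → (5, 'bdefegchhccf')
  2 → (4, 'cbdefegchhccf')
  3 → (14, 'ccf')
  4 → (15, 'cf')
  5 → (11, 'chhccf')
  6 → (6, 'defegchhccf')
  7 → (7, 'efegchhccf')
  8 → (9, 'egchhccf')
  9 → (16, 'f')
  10 → (8, 'fegchhccf')
  11 → (3, 'gcbdefegchhccf')
  12 → (10, 'gchhccf')
  13 → (1, 'ghgcbdefegchhccf')
  14 → (13, 'hccf')
  15 → (2, 'hgcbdefegchhccf')
  16 → (12, 'hhccf')

SA = [0, 5, 4, 14, 15, 11, 6, 7, 9, 16, 8, 3, 10, 1, 13, 2, 12]
[i] adj suffixes → lcp
  [1] 0/5 → 0 ('')
  [2] 5/4 → 0 ('')
  [3] 4/14 → 1 ('c')
  [4] 14/15 → 1 ('c')
  [5] 15/11 → 1 ('c')
  [6] 11/6 → 0 ('')
  [7] 6/7 → 0 ('')
  [8] 7/9 → 1 ('e')
  [9] 9/16 → 0 ('')
  [10] 16/8 → 1 ('f')
  [11] 8/3 → 0 ('')
  [12] 3/10 → 2 ('gc')
  [13] 10/1 → 1 ('g')
  [14] 1/13 → 0 ('')
  [15] 13/2 → 1 ('h')
  [16] 2/12 → 1 ('h')

n(n+1)/2 = 17·18/2 = 153
Σ LCP = 0 + 0 + 0 + 1 + 1 + 1 + 0 + 0 + 1 + 0 + 1 + 0 + 2 + 1 + 0 + 1 + 1 = 10
distinct = 153 − 10 = 143

143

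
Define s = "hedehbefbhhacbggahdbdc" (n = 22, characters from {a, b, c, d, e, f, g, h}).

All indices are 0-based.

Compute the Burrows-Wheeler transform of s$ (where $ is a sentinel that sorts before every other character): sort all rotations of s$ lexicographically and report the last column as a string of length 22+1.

chgdhcfdahbehbdegbhea$b

rank  rotation                 last
    0  $hedehbefbhhacbggahdbdc  c
    1  acbggahdbdc$hedehbefbhh  h
    2  ahdbdc$hedehbefbhhacbgg  g
    3  bdc$hedehbefbhhacbggahd  d
    4  befbhhacbggahdbdc$hedeh  h
    5  bggahdbdc$hedehbefbhhac  c
    6  bhhacbggahdbdc$hedehbef  f
    7  c$hedehbefbhhacbggahdbd  d
    8  cbggahdbdc$hedehbefbhha  a
    9  dbdc$hedehbefbhhacbggah  h
   10  dc$hedehbefbhhacbggahdb  b
   11  dehbefbhhacbggahdbdc$he  e
   12  edehbefbhhacbggahdbdc$h  h
   13  efbhhacbggahdbdc$hedehb  b
   14  ehbefbhhacbggahdbdc$hed  d
   15  fbhhacbggahdbdc$hedehbe  e
   16  gahdbdc$hedehbefbhhacbg  g
   17  ggahdbdc$hedehbefbhhacb  b
   18  hacbggahdbdc$hedehbefbh  h
   19  hbefbhhacbggahdbdc$hede  e
   20  hdbdc$hedehbefbhhacbgga  a
   21  hedehbefbhhacbggahdbdc$  $
   22  hhacbggahdbdc$hedehbefb  b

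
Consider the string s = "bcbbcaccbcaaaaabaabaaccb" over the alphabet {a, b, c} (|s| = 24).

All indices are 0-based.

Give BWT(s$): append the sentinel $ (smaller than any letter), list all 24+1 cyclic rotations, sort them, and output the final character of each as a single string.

rank  rotation                   last
    0  $bcbbcaccbcaaaaabaabaaccb  b
    1  aaaaabaabaaccb$bcbbcaccbc  c
    2  aaaabaabaaccb$bcbbcaccbca  a
    3  aaabaabaaccb$bcbbcaccbcaa  a
    4  aabaabaaccb$bcbbcaccbcaaa  a
    5  aabaaccb$bcbbcaccbcaaaaab  b
    6  aaccb$bcbbcaccbcaaaaabaab  b
    7  abaabaaccb$bcbbcaccbcaaaa  a
    8  abaaccb$bcbbcaccbcaaaaaba  a
    9  accb$bcbbcaccbcaaaaabaaba  a
   10  accbcaaaaabaabaaccb$bcbbc  c
   11  b$bcbbcaccbcaaaaabaabaacc  c
   12  baabaaccb$bcbbcaccbcaaaaa  a
   13  baaccb$bcbbcaccbcaaaaabaa  a
   14  bbcaccbcaaaaabaabaaccb$bc  c
   15  bcaaaaabaabaaccb$bcbbcacc  c
   16  bcaccbcaaaaabaabaaccb$bcb  b
   17  bcbbcaccbcaaaaabaabaaccb$  $
   18  caaaaabaabaaccb$bcbbcaccb  b
   19  caccbcaaaaabaabaaccb$bcbb  b
   20  cb$bcbbcaccbcaaaaabaabaac  c
   21  cbbcaccbcaaaaabaabaaccb$b  b
   22  cbcaaaaabaabaaccb$bcbbcac  c
   23  ccb$bcbbcaccbcaaaaabaabaa  a
   24  ccbcaaaaabaabaaccb$bcbbca  a

bcaaabbaaaccaaccb$bbcbcaa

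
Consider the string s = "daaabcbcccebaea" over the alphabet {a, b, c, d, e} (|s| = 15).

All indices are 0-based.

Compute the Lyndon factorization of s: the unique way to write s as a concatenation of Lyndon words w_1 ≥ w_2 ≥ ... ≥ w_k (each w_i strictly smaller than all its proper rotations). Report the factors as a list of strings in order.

["d", "aaabcbcccebae", "a"]

emit factor 1: 'd' (i=0, period=1)
emit factor 2: 'aaabcbcccebae' (i=1, period=13)
emit factor 3: 'a' (i=14, period=1)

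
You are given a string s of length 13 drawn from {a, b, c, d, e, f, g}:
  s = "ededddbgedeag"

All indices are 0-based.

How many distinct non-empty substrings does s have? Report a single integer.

78

rank→(start, suffix):
  0 → (11, 'ag')
  1 → (6, 'bgedeag')
  2 → (5, 'dbgedeag')
  3 → (4, 'ddbgedeag')
  4 → (3, 'dddbgedeag')
  5 → (9, 'deag')
  6 → (1, 'dedddbgedeag')
  7 → (10, 'eag')
  8 → (2, 'edddbgedeag')
  9 → (8, 'edeag')
  10 → (0, 'ededddbgedeag')
  11 → (12, 'g')
  12 → (7, 'gedeag')

SA = [11, 6, 5, 4, 3, 9, 1, 10, 2, 8, 0, 12, 7]
i: (SA[i-1],SA[i]) lcp shared
  1: (11,6) 0 ''
  2: (6,5) 0 ''
  3: (5,4) 1 'd'
  4: (4,3) 2 'dd'
  5: (3,9) 1 'd'
  6: (9,1) 2 'de'
  7: (1,10) 0 ''
  8: (10,2) 1 'e'
  9: (2,8) 2 'ed'
  10: (8,0) 3 'ede'
  11: (0,12) 0 ''
  12: (12,7) 1 'g'

n(n+1)/2 = 13·14/2 = 91
Σ LCP = 0 + 0 + 0 + 1 + 2 + 1 + 2 + 0 + 1 + 2 + 3 + 0 + 1 = 13
distinct = 91 − 13 = 78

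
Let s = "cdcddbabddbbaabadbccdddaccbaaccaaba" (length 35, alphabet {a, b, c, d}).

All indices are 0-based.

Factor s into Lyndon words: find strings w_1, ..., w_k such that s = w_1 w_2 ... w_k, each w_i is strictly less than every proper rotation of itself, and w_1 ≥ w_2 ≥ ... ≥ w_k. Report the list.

emit factor 1: 'cdcdd' (i=0, period=5)
emit factor 2: 'b' (i=5, period=1)
emit factor 3: 'abddbb' (i=6, period=6)
emit factor 4: 'aabadbccdddaccbaacc' (i=12, period=19)
emit factor 5: 'aab' (i=31, period=3)
emit factor 6: 'a' (i=34, period=1)

["cdcdd", "b", "abddbb", "aabadbccdddaccbaacc", "aab", "a"]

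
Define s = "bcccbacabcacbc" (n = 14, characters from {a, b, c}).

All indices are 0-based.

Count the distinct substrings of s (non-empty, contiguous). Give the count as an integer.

88

rank | idx | suffix
   0 |   7 | abcacbc
   1 |   5 | acabcacbc
   2 |  10 | acbc
   3 |   4 | bacabcacbc
   4 |  12 | bc
   5 |   8 | bcacbc
   6 |   0 | bcccbacabcacbc
   7 |  13 | c
   8 |   6 | cabcacbc
   9 |   9 | cacbc
  10 |   3 | cbacabcacbc
  11 |  11 | cbc
  12 |   2 | ccbacabcacbc
  13 |   1 | cccbacabcacbc

SA = [7, 5, 10, 4, 12, 8, 0, 13, 6, 9, 3, 11, 2, 1]
rank  pair      lcp
   1  s[7:],s[5:]  1  'a'
   2  s[5:],s[10:]  2  'ac'
   3  s[10:],s[4:]  0  ''
   4  s[4:],s[12:]  1  'b'
   5  s[12:],s[8:]  2  'bc'
   6  s[8:],s[0:]  2  'bc'
   7  s[0:],s[13:]  0  ''
   8  s[13:],s[6:]  1  'c'
   9  s[6:],s[9:]  2  'ca'
  10  s[9:],s[3:]  1  'c'
  11  s[3:],s[11:]  2  'cb'
  12  s[11:],s[2:]  1  'c'
  13  s[2:],s[1:]  2  'cc'

n(n+1)/2 = 14·15/2 = 105
Σ LCP = 0 + 1 + 2 + 0 + 1 + 2 + 2 + 0 + 1 + 2 + 1 + 2 + 1 + 2 = 17
distinct = 105 − 17 = 88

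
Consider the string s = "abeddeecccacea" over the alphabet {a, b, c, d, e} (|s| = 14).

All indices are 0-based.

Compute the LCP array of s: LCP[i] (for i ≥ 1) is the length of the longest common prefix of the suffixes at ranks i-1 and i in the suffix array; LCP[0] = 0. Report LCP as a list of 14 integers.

sorted suffixes:
  #0 SA[0]=13  'a'
  #1 SA[1]=0  'abeddeecccacea'
  #2 SA[2]=10  'acea'
  #3 SA[3]=1  'beddeecccacea'
  #4 SA[4]=9  'cacea'
  #5 SA[5]=8  'ccacea'
  #6 SA[6]=7  'cccacea'
  #7 SA[7]=11  'cea'
  #8 SA[8]=3  'ddeecccacea'
  #9 SA[9]=4  'deecccacea'
  #10 SA[10]=12  'ea'
  #11 SA[11]=6  'ecccacea'
  #12 SA[12]=2  'eddeecccacea'
  #13 SA[13]=5  'eecccacea'

SA = [13, 0, 10, 1, 9, 8, 7, 11, 3, 4, 12, 6, 2, 5]
[i] adj suffixes → lcp
  [1] 13/0 → 1 ('a')
  [2] 0/10 → 1 ('a')
  [3] 10/1 → 0 ('')
  [4] 1/9 → 0 ('')
  [5] 9/8 → 1 ('c')
  [6] 8/7 → 2 ('cc')
  [7] 7/11 → 1 ('c')
  [8] 11/3 → 0 ('')
  [9] 3/4 → 1 ('d')
  [10] 4/12 → 0 ('')
  [11] 12/6 → 1 ('e')
  [12] 6/2 → 1 ('e')
  [13] 2/5 → 1 ('e')

[0, 1, 1, 0, 0, 1, 2, 1, 0, 1, 0, 1, 1, 1]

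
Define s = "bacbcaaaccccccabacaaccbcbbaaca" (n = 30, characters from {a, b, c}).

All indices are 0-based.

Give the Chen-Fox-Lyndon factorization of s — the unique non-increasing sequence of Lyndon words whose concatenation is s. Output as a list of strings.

emit factor 1: 'b' (i=0, period=1)
emit factor 2: 'acbc' (i=1, period=4)
emit factor 3: 'aaaccccccabacaaccbcbbaac' (i=5, period=24)
emit factor 4: 'a' (i=29, period=1)

["b", "acbc", "aaaccccccabacaaccbcbbaac", "a"]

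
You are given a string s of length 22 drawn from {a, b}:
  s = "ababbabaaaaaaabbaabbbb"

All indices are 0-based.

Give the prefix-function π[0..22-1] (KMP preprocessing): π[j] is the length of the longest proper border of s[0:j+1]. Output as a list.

[0, 0, 1, 2, 0, 1, 2, 3, 1, 1, 1, 1, 1, 1, 2, 0, 1, 1, 2, 0, 0, 0]

π[0] = 0
j=1 s[j]='b': π[1]=0 (border '')
j=2 s[j]='a': π[2]=1 (border 'a')
j=3 s[j]='b': π[3]=2 (border 'ab')
j=4 s[j]='b': k: 2→0; π[4]=0 (border '')
j=5 s[j]='a': π[5]=1 (border 'a')
j=6 s[j]='b': π[6]=2 (border 'ab')
j=7 s[j]='a': π[7]=3 (border 'aba')
j=8 s[j]='a': k: 3→1→0; π[8]=1 (border 'a')
j=9 s[j]='a': k: 1→0; π[9]=1 (border 'a')
j=10 s[j]='a': k: 1→0; π[10]=1 (border 'a')
j=11 s[j]='a': k: 1→0; π[11]=1 (border 'a')
j=12 s[j]='a': k: 1→0; π[12]=1 (border 'a')
j=13 s[j]='a': k: 1→0; π[13]=1 (border 'a')
j=14 s[j]='b': π[14]=2 (border 'ab')
j=15 s[j]='b': k: 2→0; π[15]=0 (border '')
j=16 s[j]='a': π[16]=1 (border 'a')
j=17 s[j]='a': k: 1→0; π[17]=1 (border 'a')
j=18 s[j]='b': π[18]=2 (border 'ab')
j=19 s[j]='b': k: 2→0; π[19]=0 (border '')
j=20 s[j]='b': π[20]=0 (border '')
j=21 s[j]='b': π[21]=0 (border '')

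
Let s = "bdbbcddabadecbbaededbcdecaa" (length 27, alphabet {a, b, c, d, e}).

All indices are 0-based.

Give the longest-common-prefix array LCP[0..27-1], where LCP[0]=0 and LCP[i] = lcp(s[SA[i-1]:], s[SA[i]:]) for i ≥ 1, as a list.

rank | idx | suffix
   0 |  26 | a
   1 |  25 | aa
   2 |   7 | abadecbbaededbcdecaa
   3 |   9 | adecbbaededbcdecaa
   4 |  15 | aededbcdecaa
   5 |   8 | badecbbaededbcdecaa
   6 |  14 | baededbcdecaa
   7 |  13 | bbaededbcdecaa
   8 |   2 | bbcddabadecbbaededbcdecaa
   9 |   3 | bcddabadecbbaededbcdecaa
  10 |  20 | bcdecaa
  11 |   0 | bdbbcddabadecbbaededbcdecaa
  12 |  24 | caa
  13 |  12 | cbbaededbcdecaa
  14 |   4 | cddabadecbbaededbcdecaa
  15 |  21 | cdecaa
  16 |   6 | dabadecbbaededbcdecaa
  17 |   1 | dbbcddabadecbbaededbcdecaa
  18 |  19 | dbcdecaa
  19 |   5 | ddabadecbbaededbcdecaa
  20 |  22 | decaa
  21 |  10 | decbbaededbcdecaa
  22 |  17 | dedbcdecaa
  23 |  23 | ecaa
  24 |  11 | ecbbaededbcdecaa
  25 |  18 | edbcdecaa
  26 |  16 | ededbcdecaa

SA = [26, 25, 7, 9, 15, 8, 14, 13, 2, 3, 20, 0, 24, 12, 4, 21, 6, 1, 19, 5, 22, 10, 17, 23, 11, 18, 16]
i: (SA[i-1],SA[i]) lcp shared
  1: (26,25) 1 'a'
  2: (25,7) 1 'a'
  3: (7,9) 1 'a'
  4: (9,15) 1 'a'
  5: (15,8) 0 ''
  6: (8,14) 2 'ba'
  7: (14,13) 1 'b'
  8: (13,2) 2 'bb'
  9: (2,3) 1 'b'
  10: (3,20) 3 'bcd'
  11: (20,0) 1 'b'
  12: (0,24) 0 ''
  13: (24,12) 1 'c'
  14: (12,4) 1 'c'
  15: (4,21) 2 'cd'
  16: (21,6) 0 ''
  17: (6,1) 1 'd'
  18: (1,19) 2 'db'
  19: (19,5) 1 'd'
  20: (5,22) 1 'd'
  21: (22,10) 3 'dec'
  22: (10,17) 2 'de'
  23: (17,23) 0 ''
  24: (23,11) 2 'ec'
  25: (11,18) 1 'e'
  26: (18,16) 2 'ed'

[0, 1, 1, 1, 1, 0, 2, 1, 2, 1, 3, 1, 0, 1, 1, 2, 0, 1, 2, 1, 1, 3, 2, 0, 2, 1, 2]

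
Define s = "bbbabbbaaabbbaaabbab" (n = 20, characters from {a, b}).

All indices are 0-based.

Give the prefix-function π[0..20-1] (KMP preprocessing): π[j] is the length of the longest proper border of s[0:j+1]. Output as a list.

π[0] = 0
j=1 s[j]='b': π[1]=1 (border 'b')
j=2 s[j]='b': π[2]=2 (border 'bb')
j=3 s[j]='a': k: 2→1→0; π[3]=0 (border '')
j=4 s[j]='b': π[4]=1 (border 'b')
j=5 s[j]='b': π[5]=2 (border 'bb')
j=6 s[j]='b': π[6]=3 (border 'bbb')
j=7 s[j]='a': π[7]=4 (border 'bbba')
j=8 s[j]='a': k: 4→0; π[8]=0 (border '')
j=9 s[j]='a': π[9]=0 (border '')
j=10 s[j]='b': π[10]=1 (border 'b')
j=11 s[j]='b': π[11]=2 (border 'bb')
j=12 s[j]='b': π[12]=3 (border 'bbb')
j=13 s[j]='a': π[13]=4 (border 'bbba')
j=14 s[j]='a': k: 4→0; π[14]=0 (border '')
j=15 s[j]='a': π[15]=0 (border '')
j=16 s[j]='b': π[16]=1 (border 'b')
j=17 s[j]='b': π[17]=2 (border 'bb')
j=18 s[j]='a': k: 2→1→0; π[18]=0 (border '')
j=19 s[j]='b': π[19]=1 (border 'b')

[0, 1, 2, 0, 1, 2, 3, 4, 0, 0, 1, 2, 3, 4, 0, 0, 1, 2, 0, 1]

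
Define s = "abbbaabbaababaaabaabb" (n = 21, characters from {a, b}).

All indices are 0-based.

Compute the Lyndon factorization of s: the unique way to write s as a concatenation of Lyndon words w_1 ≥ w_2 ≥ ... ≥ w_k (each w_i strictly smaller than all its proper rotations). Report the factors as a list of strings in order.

emit factor 1: 'abbb' (i=0, period=4)
emit factor 2: 'aabb' (i=4, period=4)
emit factor 3: 'aabab' (i=8, period=5)
emit factor 4: 'aaabaabb' (i=13, period=8)

["abbb", "aabb", "aabab", "aaabaabb"]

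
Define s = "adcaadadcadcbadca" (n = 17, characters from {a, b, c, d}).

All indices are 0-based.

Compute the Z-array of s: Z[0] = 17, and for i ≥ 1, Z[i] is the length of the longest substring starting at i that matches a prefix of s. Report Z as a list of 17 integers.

[17, 0, 0, 1, 2, 0, 4, 0, 0, 3, 0, 0, 0, 4, 0, 0, 1]

Z[0]=17
i=1: fresh scan; Z[1]=0
i=2: fresh scan; Z[2]=0
i=3: fresh scan; Z[3]=1 grow→box=[3,4)
i=4: fresh scan; Z[4]=2 grow→box=[4,6)
i=5: min(r-i=1, Z[1]=0)=0; Z[5]=0
i=6: fresh scan; Z[6]=4 grow→box=[6,10)
i=7: min(r-i=3, Z[1]=0)=0; Z[7]=0
i=8: min(r-i=2, Z[2]=0)=0; Z[8]=0
i=9: min(r-i=1, Z[3]=1)=1; Z[9]=3 grow→box=[9,12)
i=10: min(r-i=2, Z[1]=0)=0; Z[10]=0
i=11: min(r-i=1, Z[2]=0)=0; Z[11]=0
i=12: fresh scan; Z[12]=0
i=13: fresh scan; Z[13]=4 grow→box=[13,17)
i=14: min(r-i=3, Z[1]=0)=0; Z[14]=0
i=15: min(r-i=2, Z[2]=0)=0; Z[15]=0
i=16: min(r-i=1, Z[3]=1)=1; Z[16]=1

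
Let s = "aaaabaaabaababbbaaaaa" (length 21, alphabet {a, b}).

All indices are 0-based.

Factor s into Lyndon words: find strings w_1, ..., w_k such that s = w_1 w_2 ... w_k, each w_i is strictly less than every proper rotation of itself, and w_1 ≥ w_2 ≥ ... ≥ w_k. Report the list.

["aaaabaaabaababbb", "a", "a", "a", "a", "a"]

emit factor 1: 'aaaabaaabaababbb' (i=0, period=16)
emit factor 2: 'a' (i=16, period=1)
emit factor 3: 'a' (i=17, period=1)
emit factor 4: 'a' (i=18, period=1)
emit factor 5: 'a' (i=19, period=1)
emit factor 6: 'a' (i=20, period=1)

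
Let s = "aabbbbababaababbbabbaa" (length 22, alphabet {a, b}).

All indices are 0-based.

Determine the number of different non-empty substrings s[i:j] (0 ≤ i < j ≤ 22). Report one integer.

rank | idx | suffix
   0 |  21 | a
   1 |  20 | aa
   2 |  10 | aababbbabbaa
   3 |   0 | aabbbbababaababbbabbaa
   4 |   8 | abaababbbabbaa
   5 |   6 | ababaababbbabbaa
   6 |  11 | ababbbabbaa
   7 |  17 | abbaa
   8 |  13 | abbbabbaa
   9 |   1 | abbbbababaababbbabbaa
  10 |  19 | baa
  11 |   9 | baababbbabbaa
  12 |   7 | babaababbbabbaa
  13 |   5 | bababaababbbabbaa
  14 |  16 | babbaa
  15 |  12 | babbbabbaa
  16 |  18 | bbaa
  17 |   4 | bbababaababbbabbaa
  18 |  15 | bbabbaa
  19 |   3 | bbbababaababbbabbaa
  20 |  14 | bbbabbaa
  21 |   2 | bbbbababaababbbabbaa

SA = [21, 20, 10, 0, 8, 6, 11, 17, 13, 1, 19, 9, 7, 5, 16, 12, 18, 4, 15, 3, 14, 2]
i: (SA[i-1],SA[i]) lcp shared
  1: (21,20) 1 'a'
  2: (20,10) 2 'aa'
  3: (10,0) 3 'aab'
  4: (0,8) 1 'a'
  5: (8,6) 3 'aba'
  6: (6,11) 4 'abab'
  7: (11,17) 2 'ab'
  8: (17,13) 3 'abb'
  9: (13,1) 4 'abbb'
  10: (1,19) 0 ''
  11: (19,9) 3 'baa'
  12: (9,7) 2 'ba'
  13: (7,5) 4 'baba'
  14: (5,16) 3 'bab'
  15: (16,12) 4 'babb'
  16: (12,18) 1 'b'
  17: (18,4) 3 'bba'
  18: (4,15) 4 'bbab'
  19: (15,3) 2 'bb'
  20: (3,14) 5 'bbbab'
  21: (14,2) 3 'bbb'

n(n+1)/2 = 22·23/2 = 253
Σ LCP = 0 + 1 + 2 + 3 + 1 + 3 + 4 + 2 + 3 + 4 + 0 + 3 + 2 + 4 + 3 + 4 + 1 + 3 + 4 + 2 + 5 + 3 = 57
distinct = 253 − 57 = 196

196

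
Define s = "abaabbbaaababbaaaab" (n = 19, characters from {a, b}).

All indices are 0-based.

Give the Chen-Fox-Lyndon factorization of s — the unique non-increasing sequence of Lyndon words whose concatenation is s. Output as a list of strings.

["ab", "aabbb", "aaababb", "aaaab"]

emit factor 1: 'ab' (i=0, period=2)
emit factor 2: 'aabbb' (i=2, period=5)
emit factor 3: 'aaababb' (i=7, period=7)
emit factor 4: 'aaaab' (i=14, period=5)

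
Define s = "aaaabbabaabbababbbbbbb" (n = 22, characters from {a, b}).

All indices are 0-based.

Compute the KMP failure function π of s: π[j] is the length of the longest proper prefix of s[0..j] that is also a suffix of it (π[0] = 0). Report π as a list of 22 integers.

π[0] = 0
j=1 s[j]='a': π[1]=1 (border 'a')
j=2 s[j]='a': π[2]=2 (border 'aa')
j=3 s[j]='a': π[3]=3 (border 'aaa')
j=4 s[j]='b': k: 3→2→1→0; π[4]=0 (border '')
j=5 s[j]='b': π[5]=0 (border '')
j=6 s[j]='a': π[6]=1 (border 'a')
j=7 s[j]='b': k: 1→0; π[7]=0 (border '')
j=8 s[j]='a': π[8]=1 (border 'a')
j=9 s[j]='a': π[9]=2 (border 'aa')
j=10 s[j]='b': k: 2→1→0; π[10]=0 (border '')
j=11 s[j]='b': π[11]=0 (border '')
j=12 s[j]='a': π[12]=1 (border 'a')
j=13 s[j]='b': k: 1→0; π[13]=0 (border '')
j=14 s[j]='a': π[14]=1 (border 'a')
j=15 s[j]='b': k: 1→0; π[15]=0 (border '')
j=16 s[j]='b': π[16]=0 (border '')
j=17 s[j]='b': π[17]=0 (border '')
j=18 s[j]='b': π[18]=0 (border '')
j=19 s[j]='b': π[19]=0 (border '')
j=20 s[j]='b': π[20]=0 (border '')
j=21 s[j]='b': π[21]=0 (border '')

[0, 1, 2, 3, 0, 0, 1, 0, 1, 2, 0, 0, 1, 0, 1, 0, 0, 0, 0, 0, 0, 0]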